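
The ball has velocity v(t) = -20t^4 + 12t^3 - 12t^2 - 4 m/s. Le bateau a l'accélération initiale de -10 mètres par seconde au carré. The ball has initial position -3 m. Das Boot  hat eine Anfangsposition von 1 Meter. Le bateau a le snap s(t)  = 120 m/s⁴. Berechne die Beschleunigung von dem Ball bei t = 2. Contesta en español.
Para resolver esto, necesitamos tomar 1 derivada de nuestra ecuación de la velocidad v(t) = -20·t^4 + 12·t^3 - 12·t^2 - 4. La derivada de la velocidad da la aceleración: a(t) = -80·t^3 + 36·t^2 - 24·t. Usando a(t) = -80·t^3 + 36·t^2 - 24·t y sustituyendo t = 2, encontramos a = -544.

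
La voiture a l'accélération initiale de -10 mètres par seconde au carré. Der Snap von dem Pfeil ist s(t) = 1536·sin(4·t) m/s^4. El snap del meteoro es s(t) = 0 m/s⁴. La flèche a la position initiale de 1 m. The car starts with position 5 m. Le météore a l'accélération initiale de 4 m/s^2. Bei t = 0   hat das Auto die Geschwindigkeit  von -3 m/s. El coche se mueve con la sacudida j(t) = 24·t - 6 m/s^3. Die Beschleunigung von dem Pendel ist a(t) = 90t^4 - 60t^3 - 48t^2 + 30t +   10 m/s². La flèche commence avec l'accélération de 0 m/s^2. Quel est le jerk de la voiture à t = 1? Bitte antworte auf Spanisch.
Usando j(t) = 24·t - 6 y sustituyendo t = 1, encontramos j = 18.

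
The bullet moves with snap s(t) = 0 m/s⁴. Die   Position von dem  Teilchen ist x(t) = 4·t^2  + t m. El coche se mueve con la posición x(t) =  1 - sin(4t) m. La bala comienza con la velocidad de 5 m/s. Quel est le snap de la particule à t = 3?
Pour résoudre ceci, nous devons prendre 4 dérivées de notre équation de la position x(t) = 4·t^2 + t. En dérivant la position, nous obtenons la vitesse: v(t) = 8·t + 1. En prenant d/dt de v(t), nous trouvons a(t) = 8. En dérivant l'accélération, nous obtenons le jerk: j(t) = 0. La dérivée du jerk donne le snap: s(t) = 0. Nous avons le snap s(t) = 0. En substituant t = 3: s(3) = 0.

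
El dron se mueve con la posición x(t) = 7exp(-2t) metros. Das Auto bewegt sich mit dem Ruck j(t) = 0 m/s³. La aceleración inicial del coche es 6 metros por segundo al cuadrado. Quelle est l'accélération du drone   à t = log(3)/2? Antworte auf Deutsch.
Um dies zu lösen, müssen wir 2 Ableitungen unserer Gleichung für die Position x(t) = 7·exp(-2·t) nehmen. Die Ableitung von der Position ergibt die Geschwindigkeit: v(t) = -14·exp(-2·t). Mit d/dt von v(t) finden wir a(t) = 28·exp(-2·t). Aus der Gleichung für die Beschleunigung a(t) = 28·exp(-2·t), setzen wir t = log(3)/2 ein und erhalten a = 28/3.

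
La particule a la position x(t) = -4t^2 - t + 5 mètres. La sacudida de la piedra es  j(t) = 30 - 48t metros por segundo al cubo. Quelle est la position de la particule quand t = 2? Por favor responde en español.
Usando x(t) = -4·t^2 - t + 5 y sustituyendo t = 2, encontramos x = -13.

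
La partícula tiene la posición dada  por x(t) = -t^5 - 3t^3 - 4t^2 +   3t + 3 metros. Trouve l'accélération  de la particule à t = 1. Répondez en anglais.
We must differentiate our position equation x(t) = -t^5 - 3·t^3 - 4·t^2 + 3·t + 3 2 times. Differentiating position, we get velocity: v(t) = -5·t^4 - 9·t^2 - 8·t + 3. The derivative of velocity gives acceleration: a(t) = -20·t^3 - 18·t - 8. From the given acceleration equation a(t) = -20·t^3 - 18·t - 8, we substitute t = 1 to get a = -46.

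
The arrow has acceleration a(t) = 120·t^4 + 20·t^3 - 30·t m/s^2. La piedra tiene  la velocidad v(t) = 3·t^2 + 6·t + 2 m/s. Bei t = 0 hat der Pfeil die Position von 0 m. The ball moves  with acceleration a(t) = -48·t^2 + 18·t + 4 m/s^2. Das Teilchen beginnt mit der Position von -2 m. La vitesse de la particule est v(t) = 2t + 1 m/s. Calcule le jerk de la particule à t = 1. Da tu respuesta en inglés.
To solve this, we need to take 2 derivatives of our velocity equation v(t) = 2·t + 1. Taking d/dt of v(t), we find a(t) = 2. The derivative of acceleration gives jerk: j(t) = 0. From the given jerk equation j(t) = 0, we substitute t = 1 to get j = 0.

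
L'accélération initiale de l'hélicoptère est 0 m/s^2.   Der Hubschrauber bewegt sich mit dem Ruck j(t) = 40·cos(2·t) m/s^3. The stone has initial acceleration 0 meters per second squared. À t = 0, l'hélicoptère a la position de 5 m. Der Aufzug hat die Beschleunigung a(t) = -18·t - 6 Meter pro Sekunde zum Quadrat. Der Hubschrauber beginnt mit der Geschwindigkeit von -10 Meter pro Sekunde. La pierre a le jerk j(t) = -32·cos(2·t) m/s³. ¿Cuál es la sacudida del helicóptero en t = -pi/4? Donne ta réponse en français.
En utilisant j(t) = 40·cos(2·t) et en substituant t = -pi/4, nous trouvons j = 0.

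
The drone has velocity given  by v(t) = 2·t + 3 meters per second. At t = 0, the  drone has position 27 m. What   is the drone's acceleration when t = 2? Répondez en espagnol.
Para resolver esto, necesitamos tomar 1 derivada de nuestra ecuación de la velocidad v(t) = 2·t + 3. Tomando d/dt de v(t), encontramos a(t) = 2. Usando a(t) = 2 y sustituyendo t = 2, encontramos a = 2.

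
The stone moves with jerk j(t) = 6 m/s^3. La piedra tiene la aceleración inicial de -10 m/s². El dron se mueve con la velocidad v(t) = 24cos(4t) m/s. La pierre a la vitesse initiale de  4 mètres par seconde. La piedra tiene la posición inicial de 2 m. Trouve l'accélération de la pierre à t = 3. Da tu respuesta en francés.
En partant du jerk j(t) = 6, nous prenons 1 primitive. La primitive du jerk est l'accélération. En utilisant a(0) = -10, nous obtenons a(t) = 6·t - 10. En utilisant a(t) = 6·t - 10 et en substituant t = 3, nous trouvons a = 8.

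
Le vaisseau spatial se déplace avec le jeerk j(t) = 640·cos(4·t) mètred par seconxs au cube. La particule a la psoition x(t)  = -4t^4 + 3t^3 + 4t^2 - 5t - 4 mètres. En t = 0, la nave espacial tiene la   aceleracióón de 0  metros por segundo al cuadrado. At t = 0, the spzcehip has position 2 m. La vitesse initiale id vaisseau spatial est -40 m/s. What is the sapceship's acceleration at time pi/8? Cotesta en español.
Debemos encontrar la antiderivada de nuestra ecuación de la sacudida j(t) = 640·cos(4·t) 1 vez. La integral de la sacudida es la aceleración. Usando a(0) = 0, obtenemos a(t) = 160·sin(4·t). Usando a(t) = 160·sin(4·t) y sustituyendo t = pi/8, encontramos a = 160.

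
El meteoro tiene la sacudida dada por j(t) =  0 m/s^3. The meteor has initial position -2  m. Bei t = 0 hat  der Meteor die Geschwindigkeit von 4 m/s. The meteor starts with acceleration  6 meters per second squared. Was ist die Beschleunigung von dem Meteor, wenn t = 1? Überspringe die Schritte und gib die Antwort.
Die Antwort ist 6.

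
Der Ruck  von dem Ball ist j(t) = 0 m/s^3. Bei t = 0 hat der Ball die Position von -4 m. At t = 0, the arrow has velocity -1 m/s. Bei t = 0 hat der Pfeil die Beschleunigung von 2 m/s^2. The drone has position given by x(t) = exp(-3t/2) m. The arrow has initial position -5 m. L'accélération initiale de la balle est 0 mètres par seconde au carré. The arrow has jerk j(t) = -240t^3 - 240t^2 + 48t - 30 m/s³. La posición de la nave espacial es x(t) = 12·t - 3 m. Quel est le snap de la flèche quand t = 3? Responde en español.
Debemos derivar nuestra ecuación de la sacudida j(t) = -240·t^3 - 240·t^2 + 48·t - 30 1 vez. Tomando d/dt de j(t), encontramos s(t) = -720·t^2 - 480·t + 48. Usando s(t) = -720·t^2 - 480·t + 48 y sustituyendo t = 3, encontramos s = -7872.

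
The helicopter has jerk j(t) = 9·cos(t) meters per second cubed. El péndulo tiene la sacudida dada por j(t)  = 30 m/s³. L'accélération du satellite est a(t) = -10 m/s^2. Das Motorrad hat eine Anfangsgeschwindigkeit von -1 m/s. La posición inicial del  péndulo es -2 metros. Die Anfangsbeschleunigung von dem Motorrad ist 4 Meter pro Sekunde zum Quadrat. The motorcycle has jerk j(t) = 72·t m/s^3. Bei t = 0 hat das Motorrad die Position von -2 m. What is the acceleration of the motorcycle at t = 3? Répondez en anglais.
We must find the integral of our jerk equation j(t) = 72·t 1 time. Finding the antiderivative of j(t) and using a(0) = 4: a(t) = 36·t^2 + 4. We have acceleration a(t) = 36·t^2 + 4. Substituting t = 3: a(3) = 328.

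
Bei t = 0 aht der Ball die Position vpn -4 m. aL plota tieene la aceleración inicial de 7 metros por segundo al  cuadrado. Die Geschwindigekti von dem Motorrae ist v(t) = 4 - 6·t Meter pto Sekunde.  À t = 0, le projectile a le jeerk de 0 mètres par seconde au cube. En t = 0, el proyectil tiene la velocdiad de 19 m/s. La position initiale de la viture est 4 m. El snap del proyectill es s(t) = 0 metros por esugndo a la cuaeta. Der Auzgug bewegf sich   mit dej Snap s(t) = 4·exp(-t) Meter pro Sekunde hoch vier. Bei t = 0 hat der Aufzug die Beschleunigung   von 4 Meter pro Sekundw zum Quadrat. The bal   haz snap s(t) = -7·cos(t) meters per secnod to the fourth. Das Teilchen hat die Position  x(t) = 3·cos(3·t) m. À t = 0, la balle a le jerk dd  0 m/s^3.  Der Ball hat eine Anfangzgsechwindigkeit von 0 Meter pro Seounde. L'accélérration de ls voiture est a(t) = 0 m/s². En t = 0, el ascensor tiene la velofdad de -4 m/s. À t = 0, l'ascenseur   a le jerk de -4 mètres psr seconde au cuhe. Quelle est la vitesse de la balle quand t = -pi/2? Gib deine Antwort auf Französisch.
Nous devons intégrer notre équation du snap s(t) = -7·cos(t) 3 fois. L'intégrale du snap est le jerk. En utilisant j(0) = 0, nous obtenons j(t) = -7·sin(t). En prenant ∫j(t)dt et en appliquant a(0) = 7, nous trouvons a(t) = 7·cos(t). En intégrant l'accélération et en utilisant la condition initiale v(0) = 0, nous obtenons v(t) = 7·sin(t). De l'équation de la vitesse v(t) = 7·sin(t), nous substituons t = -pi/2 pour obtenir v = -7.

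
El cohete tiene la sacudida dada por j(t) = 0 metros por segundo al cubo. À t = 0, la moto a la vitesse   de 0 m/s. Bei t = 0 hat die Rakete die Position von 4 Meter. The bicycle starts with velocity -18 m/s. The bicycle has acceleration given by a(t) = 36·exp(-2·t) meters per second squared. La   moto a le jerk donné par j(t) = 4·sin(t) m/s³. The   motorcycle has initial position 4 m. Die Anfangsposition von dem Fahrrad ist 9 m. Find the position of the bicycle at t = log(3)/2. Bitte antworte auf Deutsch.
Wir müssen das Integral unserer Gleichung für die Beschleunigung a(t) = 36·exp(-2·t) 2-mal finden. Das Integral von der Beschleunigung, mit v(0) = -18, ergibt die Geschwindigkeit: v(t) = -18·exp(-2·t). Das Integral von der Geschwindigkeit, mit x(0) = 9, ergibt die Position: x(t) = 9·exp(-2·t). Mit x(t) = 9·exp(-2·t) und Einsetzen von t = log(3)/2, finden wir x = 3.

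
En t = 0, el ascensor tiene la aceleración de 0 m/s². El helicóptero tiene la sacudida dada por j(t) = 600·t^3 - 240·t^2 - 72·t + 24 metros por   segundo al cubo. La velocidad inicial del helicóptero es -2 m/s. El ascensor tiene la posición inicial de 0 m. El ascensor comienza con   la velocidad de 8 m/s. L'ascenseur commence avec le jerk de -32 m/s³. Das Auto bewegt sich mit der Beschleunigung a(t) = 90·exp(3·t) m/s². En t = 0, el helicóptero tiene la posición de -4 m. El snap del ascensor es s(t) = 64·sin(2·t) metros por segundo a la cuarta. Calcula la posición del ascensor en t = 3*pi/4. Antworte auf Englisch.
To find the answer, we compute 4 integrals of s(t) = 64·sin(2·t). Taking ∫s(t)dt and applying j(0) = -32, we find j(t) = -32·cos(2·t). Finding the integral of j(t) and using a(0) = 0: a(t) = -16·sin(2·t). Taking ∫a(t)dt and applying v(0) = 8, we find v(t) = 8·cos(2·t). The antiderivative of velocity is position. Using x(0) = 0, we get x(t) = 4·sin(2·t). We have position x(t) = 4·sin(2·t). Substituting t = 3*pi/4: x(3*pi/4) = -4.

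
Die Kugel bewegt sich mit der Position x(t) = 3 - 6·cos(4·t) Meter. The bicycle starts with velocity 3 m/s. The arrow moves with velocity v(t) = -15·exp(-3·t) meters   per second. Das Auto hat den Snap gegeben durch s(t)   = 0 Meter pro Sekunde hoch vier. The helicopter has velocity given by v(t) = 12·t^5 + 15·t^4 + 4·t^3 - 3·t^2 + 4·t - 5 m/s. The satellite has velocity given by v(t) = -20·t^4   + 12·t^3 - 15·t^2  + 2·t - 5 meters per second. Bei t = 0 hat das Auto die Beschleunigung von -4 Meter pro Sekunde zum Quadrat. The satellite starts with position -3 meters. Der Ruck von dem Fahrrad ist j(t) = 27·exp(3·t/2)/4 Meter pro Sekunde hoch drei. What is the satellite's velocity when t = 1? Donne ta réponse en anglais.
From the given velocity equation v(t) = -20·t^4 + 12·t^3 - 15·t^2 + 2·t - 5, we substitute t = 1 to get v = -26.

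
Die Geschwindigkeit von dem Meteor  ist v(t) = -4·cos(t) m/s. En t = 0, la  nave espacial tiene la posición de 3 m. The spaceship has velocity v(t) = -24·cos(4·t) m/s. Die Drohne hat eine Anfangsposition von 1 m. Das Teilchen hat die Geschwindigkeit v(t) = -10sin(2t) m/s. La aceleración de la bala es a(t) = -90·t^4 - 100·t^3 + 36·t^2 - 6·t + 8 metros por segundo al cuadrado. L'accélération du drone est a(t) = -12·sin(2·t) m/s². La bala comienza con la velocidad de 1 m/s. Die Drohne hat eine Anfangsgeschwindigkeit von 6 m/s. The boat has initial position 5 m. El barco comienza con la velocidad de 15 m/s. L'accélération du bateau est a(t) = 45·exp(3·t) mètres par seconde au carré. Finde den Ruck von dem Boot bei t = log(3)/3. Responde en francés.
Nous devons dériver notre équation de l'accélération a(t) = 45·exp(3·t) 1 fois. La dérivée de l'accélération donne le jerk: j(t) = 135·exp(3·t). De l'équation du jerk j(t) = 135·exp(3·t), nous substituons t = log(3)/3 pour obtenir j = 405.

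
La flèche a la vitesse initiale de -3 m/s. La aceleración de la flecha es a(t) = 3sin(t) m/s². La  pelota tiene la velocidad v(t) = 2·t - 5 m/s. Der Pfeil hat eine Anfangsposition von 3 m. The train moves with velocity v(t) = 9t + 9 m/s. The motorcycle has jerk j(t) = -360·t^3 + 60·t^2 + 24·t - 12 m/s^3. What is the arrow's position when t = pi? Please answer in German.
Wir müssen unsere Gleichung für die Beschleunigung a(t) = 3·sin(t) 2-mal integrieren. Die Stammfunktion von der Beschleunigung ist die Geschwindigkeit. Mit v(0) = -3 erhalten wir v(t) = -3·cos(t). Durch Integration von der Geschwindigkeit und Verwendung der Anfangsbedingung x(0) = 3, erhalten wir x(t) = 3 - 3·sin(t). Aus der Gleichung für die Position x(t) = 3 - 3·sin(t), setzen wir t = pi ein und erhalten x = 3.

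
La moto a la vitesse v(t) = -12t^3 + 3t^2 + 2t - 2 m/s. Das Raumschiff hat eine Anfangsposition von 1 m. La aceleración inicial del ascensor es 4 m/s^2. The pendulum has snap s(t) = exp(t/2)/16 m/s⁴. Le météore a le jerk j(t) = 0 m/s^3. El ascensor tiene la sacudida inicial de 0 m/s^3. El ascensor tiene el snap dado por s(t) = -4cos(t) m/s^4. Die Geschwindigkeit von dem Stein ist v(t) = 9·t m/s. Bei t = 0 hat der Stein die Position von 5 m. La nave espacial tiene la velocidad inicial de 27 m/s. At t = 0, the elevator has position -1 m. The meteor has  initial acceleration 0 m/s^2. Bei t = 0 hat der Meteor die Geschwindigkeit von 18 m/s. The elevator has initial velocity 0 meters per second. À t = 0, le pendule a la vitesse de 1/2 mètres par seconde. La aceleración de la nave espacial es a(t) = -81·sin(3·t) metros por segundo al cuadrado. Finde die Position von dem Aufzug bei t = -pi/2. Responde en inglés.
To find the answer, we compute 4 integrals of s(t) = -4·cos(t). Taking ∫s(t)dt and applying j(0) = 0, we find j(t) = -4·sin(t). The antiderivative of jerk is acceleration. Using a(0) = 4, we get a(t) = 4·cos(t). Taking ∫a(t)dt and applying v(0) = 0, we find v(t) = 4·sin(t). Integrating velocity and using the initial condition x(0) = -1, we get x(t) = 3 - 4·cos(t). From the given position equation x(t) = 3 - 4·cos(t), we substitute t = -pi/2 to get x = 3.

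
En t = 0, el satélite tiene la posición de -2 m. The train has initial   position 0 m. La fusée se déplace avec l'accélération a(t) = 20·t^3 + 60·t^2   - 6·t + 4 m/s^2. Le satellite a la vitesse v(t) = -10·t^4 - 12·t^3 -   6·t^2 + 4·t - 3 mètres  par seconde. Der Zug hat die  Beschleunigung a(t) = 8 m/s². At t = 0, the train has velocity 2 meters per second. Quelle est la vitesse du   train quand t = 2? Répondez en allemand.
Wir müssen unsere Gleichung für die Beschleunigung a(t) = 8 1-mal integrieren. Mit ∫a(t)dt und Anwendung von v(0) = 2, finden wir v(t) = 8·t + 2. Mit v(t) = 8·t + 2 und Einsetzen von t = 2, finden wir v = 18.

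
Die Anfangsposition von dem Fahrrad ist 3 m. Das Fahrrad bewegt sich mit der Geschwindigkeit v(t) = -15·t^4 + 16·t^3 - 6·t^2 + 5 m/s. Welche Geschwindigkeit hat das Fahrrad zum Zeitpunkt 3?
Mit v(t) = -15·t^4 + 16·t^3 - 6·t^2 + 5 und Einsetzen von t = 3, finden wir v = -832.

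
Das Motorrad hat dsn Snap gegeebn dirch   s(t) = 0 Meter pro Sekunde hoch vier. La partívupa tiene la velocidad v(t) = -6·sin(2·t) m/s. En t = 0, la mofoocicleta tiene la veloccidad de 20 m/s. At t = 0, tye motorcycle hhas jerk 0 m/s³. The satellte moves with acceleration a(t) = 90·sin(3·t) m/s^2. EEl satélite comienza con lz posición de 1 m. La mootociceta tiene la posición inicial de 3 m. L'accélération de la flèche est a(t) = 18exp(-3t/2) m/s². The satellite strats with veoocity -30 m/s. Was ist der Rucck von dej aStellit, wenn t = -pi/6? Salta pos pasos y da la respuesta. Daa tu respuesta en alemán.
Bei t = -pi/6, j = 0.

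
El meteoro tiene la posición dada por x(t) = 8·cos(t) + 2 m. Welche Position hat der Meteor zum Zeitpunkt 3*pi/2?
Wir haben die Position x(t) = 8·cos(t) + 2. Durch Einsetzen von t = 3*pi/2: x(3*pi/2) = 2.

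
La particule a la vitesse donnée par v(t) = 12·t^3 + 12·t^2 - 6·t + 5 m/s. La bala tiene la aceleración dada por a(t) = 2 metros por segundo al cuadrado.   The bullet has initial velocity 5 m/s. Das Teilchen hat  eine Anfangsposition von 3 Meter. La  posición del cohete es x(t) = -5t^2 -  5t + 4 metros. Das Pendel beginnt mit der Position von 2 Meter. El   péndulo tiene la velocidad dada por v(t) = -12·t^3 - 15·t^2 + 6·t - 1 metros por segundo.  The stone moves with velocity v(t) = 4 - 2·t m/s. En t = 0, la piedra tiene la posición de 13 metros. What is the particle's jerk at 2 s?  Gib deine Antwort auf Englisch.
To solve this, we need to take 2 derivatives of our velocity equation v(t) = 12·t^3 + 12·t^2 - 6·t + 5. The derivative of velocity gives acceleration: a(t) = 36·t^2 + 24·t - 6. Taking d/dt of a(t), we find j(t) = 72·t + 24. Using j(t) = 72·t + 24 and substituting t = 2, we find j = 168.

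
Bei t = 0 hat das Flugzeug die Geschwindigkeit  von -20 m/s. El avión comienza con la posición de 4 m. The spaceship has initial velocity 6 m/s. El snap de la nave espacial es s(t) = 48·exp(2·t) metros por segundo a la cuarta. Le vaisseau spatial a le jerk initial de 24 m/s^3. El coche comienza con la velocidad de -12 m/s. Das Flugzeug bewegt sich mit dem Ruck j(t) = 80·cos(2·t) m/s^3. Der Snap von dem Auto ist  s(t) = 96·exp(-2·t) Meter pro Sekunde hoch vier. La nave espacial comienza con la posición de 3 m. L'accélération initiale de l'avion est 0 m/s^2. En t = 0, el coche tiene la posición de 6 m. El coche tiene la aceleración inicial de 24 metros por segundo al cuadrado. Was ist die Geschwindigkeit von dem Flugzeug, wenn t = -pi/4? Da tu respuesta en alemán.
Wir müssen die Stammfunktion unserer Gleichung für den Ruck j(t) = 80·cos(2·t) 2-mal finden. Das Integral von dem Ruck, mit a(0) = 0, ergibt die Beschleunigung: a(t) = 40·sin(2·t). Das Integral von der Beschleunigung ist die Geschwindigkeit. Mit v(0) = -20 erhalten wir v(t) = -20·cos(2·t). Wir haben die Geschwindigkeit v(t) = -20·cos(2·t). Durch Einsetzen von t = -pi/4: v(-pi/4) = 0.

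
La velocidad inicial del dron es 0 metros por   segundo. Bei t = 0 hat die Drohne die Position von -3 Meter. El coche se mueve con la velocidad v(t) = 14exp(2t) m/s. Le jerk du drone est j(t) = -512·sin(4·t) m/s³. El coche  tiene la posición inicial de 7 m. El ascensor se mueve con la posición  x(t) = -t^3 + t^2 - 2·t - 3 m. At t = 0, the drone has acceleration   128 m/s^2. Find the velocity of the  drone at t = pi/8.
To find the answer, we compute 2 antiderivatives of j(t) = -512·sin(4·t). The antiderivative of jerk is acceleration. Using a(0) = 128, we get a(t) = 128·cos(4·t). The antiderivative of acceleration, with v(0) = 0, gives velocity: v(t) = 32·sin(4·t). From the given velocity equation v(t) = 32·sin(4·t), we substitute t = pi/8 to get v = 32.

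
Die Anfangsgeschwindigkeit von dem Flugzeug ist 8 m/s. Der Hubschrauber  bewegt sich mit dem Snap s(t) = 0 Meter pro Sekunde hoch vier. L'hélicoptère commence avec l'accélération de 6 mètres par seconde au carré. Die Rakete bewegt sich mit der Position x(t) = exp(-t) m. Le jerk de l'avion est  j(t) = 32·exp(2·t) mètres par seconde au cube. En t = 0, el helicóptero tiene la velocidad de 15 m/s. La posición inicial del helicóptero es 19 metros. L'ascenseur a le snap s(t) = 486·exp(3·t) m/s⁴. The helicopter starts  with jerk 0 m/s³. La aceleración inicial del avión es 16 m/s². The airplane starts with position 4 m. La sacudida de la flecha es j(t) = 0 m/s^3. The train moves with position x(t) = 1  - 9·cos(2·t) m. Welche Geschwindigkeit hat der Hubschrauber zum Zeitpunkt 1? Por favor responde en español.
Para resolver esto, necesitamos tomar 3 antiderivadas de nuestra ecuación del snap s(t) = 0. La antiderivada del snap es la sacudida. Usando j(0) = 0, obtenemos j(t) = 0. La integral de la sacudida, con a(0) = 6, da la aceleración: a(t) = 6. Tomando ∫a(t)dt y aplicando v(0) = 15, encontramos v(t) = 6·t + 15. De la ecuación de la velocidad v(t) = 6·t + 15, sustituimos t = 1 para obtener v = 21.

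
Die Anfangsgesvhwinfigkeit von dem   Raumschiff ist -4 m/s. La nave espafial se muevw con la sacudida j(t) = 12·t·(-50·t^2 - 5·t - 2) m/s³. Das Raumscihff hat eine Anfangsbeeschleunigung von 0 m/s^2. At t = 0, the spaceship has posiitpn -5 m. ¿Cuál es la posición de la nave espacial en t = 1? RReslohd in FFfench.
Pour résoudre ceci, nous devons prendre 3 primitives de notre équation du jerk j(t) = 12·t·(-50·t^2 - 5·t - 2). La primitive du jerk, avec a(0) = 0, donne l'accélération: a(t) = t^2·(-150·t^2 - 20·t - 12). L'intégrale de l'accélération, avec v(0) = -4, donne la vitesse: v(t) = -30·t^5 - 5·t^4 - 4·t^3 - 4. La primitive de la vitesse est la position. En utilisant x(0) = -5, nous obtenons x(t) = -5·t^6 - t^5 - t^4 - 4·t - 5. De l'équation de la position x(t) = -5·t^6 - t^5 - t^4 - 4·t - 5, nous substituons t = 1 pour obtenir x = -16.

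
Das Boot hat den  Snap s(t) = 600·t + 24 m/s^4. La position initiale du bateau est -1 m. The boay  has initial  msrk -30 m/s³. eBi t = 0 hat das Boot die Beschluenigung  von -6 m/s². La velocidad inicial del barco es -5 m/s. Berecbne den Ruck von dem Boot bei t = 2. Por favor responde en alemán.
Um dies zu lösen, müssen wir 1 Integral unserer Gleichung für den Snap s(t) = 600·t + 24 finden. Durch Integration von dem Snap und Verwendung der Anfangsbedingung j(0) = -30, erhalten wir j(t) = 300·t^2 + 24·t - 30. Wir haben den Ruck j(t) = 300·t^2 + 24·t - 30. Durch Einsetzen von t = 2: j(2) = 1218.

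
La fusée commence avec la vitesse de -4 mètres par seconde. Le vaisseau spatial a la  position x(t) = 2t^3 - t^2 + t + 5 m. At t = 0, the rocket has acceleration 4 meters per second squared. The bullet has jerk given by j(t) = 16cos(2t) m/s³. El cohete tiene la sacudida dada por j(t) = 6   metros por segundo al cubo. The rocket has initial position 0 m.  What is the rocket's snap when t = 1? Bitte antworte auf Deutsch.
Um dies zu lösen, müssen wir 1 Ableitung unserer Gleichung für den Ruck j(t) = 6 nehmen. Mit d/dt von j(t) finden wir s(t) = 0. Wir haben den Snap s(t) = 0. Durch Einsetzen von t = 1: s(1) = 0.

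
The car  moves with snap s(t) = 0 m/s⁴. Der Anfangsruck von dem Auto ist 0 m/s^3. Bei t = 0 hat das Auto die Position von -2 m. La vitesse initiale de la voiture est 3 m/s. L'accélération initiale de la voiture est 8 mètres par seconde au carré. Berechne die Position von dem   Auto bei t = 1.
Wir müssen unsere Gleichung für den Snap s(t) = 0 4-mal integrieren. Das Integral von dem Snap, mit j(0) = 0, ergibt den Ruck: j(t) = 0. Mit ∫j(t)dt und Anwendung von a(0) = 8, finden wir a(t) = 8. Das Integral von der Beschleunigung, mit v(0) = 3, ergibt die Geschwindigkeit: v(t) = 8·t + 3. Das Integral von der Geschwindigkeit, mit x(0) = -2, ergibt die Position: x(t) = 4·t^2 + 3·t - 2. Mit x(t) = 4·t^2 + 3·t - 2 und Einsetzen von t = 1, finden wir x = 5.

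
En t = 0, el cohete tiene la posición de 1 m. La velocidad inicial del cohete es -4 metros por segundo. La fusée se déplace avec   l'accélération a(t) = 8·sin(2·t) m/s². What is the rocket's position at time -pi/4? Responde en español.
Partiendo de la aceleración a(t) = 8·sin(2·t), tomamos 2 antiderivadas. La antiderivada de la aceleración, con v(0) = -4, da la velocidad: v(t) = -4·cos(2·t). Tomando ∫v(t)dt y aplicando x(0) = 1, encontramos x(t) = 1 - 2·sin(2·t). De la ecuación de la posición x(t) = 1 - 2·sin(2·t), sustituimos t = -pi/4 para obtener x = 3.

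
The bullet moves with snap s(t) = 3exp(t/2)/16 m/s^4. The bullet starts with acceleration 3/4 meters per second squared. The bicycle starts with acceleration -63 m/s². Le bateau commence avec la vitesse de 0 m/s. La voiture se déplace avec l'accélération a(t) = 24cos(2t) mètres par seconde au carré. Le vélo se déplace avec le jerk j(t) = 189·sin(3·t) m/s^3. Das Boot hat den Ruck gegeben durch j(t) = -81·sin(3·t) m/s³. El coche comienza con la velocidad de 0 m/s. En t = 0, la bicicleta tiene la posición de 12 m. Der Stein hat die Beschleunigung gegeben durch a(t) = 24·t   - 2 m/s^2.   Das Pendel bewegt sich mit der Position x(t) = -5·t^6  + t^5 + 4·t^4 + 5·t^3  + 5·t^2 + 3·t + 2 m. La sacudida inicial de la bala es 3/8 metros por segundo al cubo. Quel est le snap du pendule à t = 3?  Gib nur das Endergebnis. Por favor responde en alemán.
s(3) = -15744.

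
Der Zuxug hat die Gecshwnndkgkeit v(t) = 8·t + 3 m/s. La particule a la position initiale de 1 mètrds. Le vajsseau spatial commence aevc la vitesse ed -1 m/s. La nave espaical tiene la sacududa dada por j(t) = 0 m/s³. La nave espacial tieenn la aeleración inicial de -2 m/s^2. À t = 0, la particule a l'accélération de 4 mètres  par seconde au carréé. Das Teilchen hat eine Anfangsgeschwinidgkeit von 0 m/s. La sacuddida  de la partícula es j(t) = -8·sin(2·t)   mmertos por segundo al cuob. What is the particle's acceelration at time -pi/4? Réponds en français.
Nous devons intégrer notre équation du jerk j(t) = -8·sin(2·t) 1 fois. En prenant ∫j(t)dt et en appliquant a(0) = 4, nous trouvons a(t) = 4·cos(2·t). Nous avons l'accélération a(t) = 4·cos(2·t). En substituant t = -pi/4: a(-pi/4) = 0.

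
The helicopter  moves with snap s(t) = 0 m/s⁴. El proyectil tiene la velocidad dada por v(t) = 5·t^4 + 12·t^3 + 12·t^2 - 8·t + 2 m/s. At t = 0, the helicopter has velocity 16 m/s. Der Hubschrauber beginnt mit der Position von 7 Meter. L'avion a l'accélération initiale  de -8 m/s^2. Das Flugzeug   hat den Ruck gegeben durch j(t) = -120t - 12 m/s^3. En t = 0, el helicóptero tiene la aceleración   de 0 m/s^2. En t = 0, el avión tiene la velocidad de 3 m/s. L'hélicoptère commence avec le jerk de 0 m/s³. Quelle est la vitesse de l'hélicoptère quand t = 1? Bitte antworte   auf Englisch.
We must find the integral of our snap equation s(t) = 0 3 times. Taking ∫s(t)dt and applying j(0) = 0, we find j(t) = 0. Taking ∫j(t)dt and applying a(0) = 0, we find a(t) = 0. Integrating acceleration and using the initial condition v(0) = 16, we get v(t) = 16. Using v(t) = 16 and substituting t = 1, we find v = 16.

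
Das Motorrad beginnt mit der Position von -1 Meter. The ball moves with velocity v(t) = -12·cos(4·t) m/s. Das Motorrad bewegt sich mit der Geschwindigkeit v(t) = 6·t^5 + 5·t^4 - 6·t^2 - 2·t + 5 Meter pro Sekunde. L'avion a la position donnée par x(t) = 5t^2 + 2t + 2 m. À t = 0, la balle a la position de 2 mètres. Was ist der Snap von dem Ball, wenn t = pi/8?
Ausgehend von der Geschwindigkeit v(t) = -12·cos(4·t), nehmen wir 3 Ableitungen. Die Ableitung von der Geschwindigkeit ergibt die Beschleunigung: a(t) = 48·sin(4·t). Die Ableitung von der Beschleunigung ergibt den Ruck: j(t) = 192·cos(4·t). Die Ableitung von dem Ruck ergibt den Snap: s(t) = -768·sin(4·t). Aus der Gleichung für den Snap s(t) = -768·sin(4·t), setzen wir t = pi/8 ein und erhalten s = -768.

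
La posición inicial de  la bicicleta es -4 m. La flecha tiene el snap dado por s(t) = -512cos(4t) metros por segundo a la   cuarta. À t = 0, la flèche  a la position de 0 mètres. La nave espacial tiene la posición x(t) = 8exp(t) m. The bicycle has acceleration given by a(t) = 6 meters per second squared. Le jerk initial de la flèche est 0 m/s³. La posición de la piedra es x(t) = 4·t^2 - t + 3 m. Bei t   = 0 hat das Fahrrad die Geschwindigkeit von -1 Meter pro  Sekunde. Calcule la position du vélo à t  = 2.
Nous devons intégrer notre équation de l'accélération a(t) = 6 2 fois. La primitive de l'accélération, avec v(0) = -1, donne la vitesse: v(t) = 6·t - 1. L'intégrale de la vitesse, avec x(0) = -4, donne la position: x(t) = 3·t^2 - t - 4. Nous avons la position x(t) = 3·t^2 - t - 4. En substituant t = 2: x(2) = 6.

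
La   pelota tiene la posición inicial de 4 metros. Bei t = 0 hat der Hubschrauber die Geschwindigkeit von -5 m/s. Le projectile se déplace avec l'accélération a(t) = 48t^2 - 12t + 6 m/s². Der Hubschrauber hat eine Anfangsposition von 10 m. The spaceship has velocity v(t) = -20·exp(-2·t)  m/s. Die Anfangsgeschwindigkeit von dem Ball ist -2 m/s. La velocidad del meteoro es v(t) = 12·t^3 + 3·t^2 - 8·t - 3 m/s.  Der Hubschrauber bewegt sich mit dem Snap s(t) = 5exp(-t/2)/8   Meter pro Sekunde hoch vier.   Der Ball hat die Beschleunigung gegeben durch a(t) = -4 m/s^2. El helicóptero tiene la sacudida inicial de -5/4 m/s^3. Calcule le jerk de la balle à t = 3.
En partant de l'accélération a(t) = -4, nous prenons 1 dérivée. En dérivant l'accélération, nous obtenons le jerk: j(t) = 0. Nous avons le jerk j(t) = 0. En substituant t = 3: j(3) = 0.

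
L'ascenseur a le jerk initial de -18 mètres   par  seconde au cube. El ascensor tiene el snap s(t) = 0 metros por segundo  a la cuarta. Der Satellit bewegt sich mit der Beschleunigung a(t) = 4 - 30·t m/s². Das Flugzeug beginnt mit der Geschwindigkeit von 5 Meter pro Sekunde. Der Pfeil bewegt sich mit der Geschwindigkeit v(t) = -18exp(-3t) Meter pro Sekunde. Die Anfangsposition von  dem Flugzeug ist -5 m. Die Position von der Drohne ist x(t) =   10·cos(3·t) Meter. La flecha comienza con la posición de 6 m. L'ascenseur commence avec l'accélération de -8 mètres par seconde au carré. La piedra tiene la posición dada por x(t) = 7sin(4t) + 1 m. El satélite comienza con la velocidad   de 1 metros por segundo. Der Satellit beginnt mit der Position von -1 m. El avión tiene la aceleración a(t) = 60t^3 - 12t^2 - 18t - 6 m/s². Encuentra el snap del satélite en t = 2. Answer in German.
Wir müssen unsere Gleichung für die Beschleunigung a(t) = 4 - 30·t 2-mal ableiten. Durch Ableiten von der Beschleunigung erhalten wir den Ruck: j(t) = -30. Durch Ableiten von dem Ruck erhalten wir den Snap: s(t) = 0. Aus der Gleichung für den Snap s(t) = 0, setzen wir t = 2 ein und erhalten s = 0.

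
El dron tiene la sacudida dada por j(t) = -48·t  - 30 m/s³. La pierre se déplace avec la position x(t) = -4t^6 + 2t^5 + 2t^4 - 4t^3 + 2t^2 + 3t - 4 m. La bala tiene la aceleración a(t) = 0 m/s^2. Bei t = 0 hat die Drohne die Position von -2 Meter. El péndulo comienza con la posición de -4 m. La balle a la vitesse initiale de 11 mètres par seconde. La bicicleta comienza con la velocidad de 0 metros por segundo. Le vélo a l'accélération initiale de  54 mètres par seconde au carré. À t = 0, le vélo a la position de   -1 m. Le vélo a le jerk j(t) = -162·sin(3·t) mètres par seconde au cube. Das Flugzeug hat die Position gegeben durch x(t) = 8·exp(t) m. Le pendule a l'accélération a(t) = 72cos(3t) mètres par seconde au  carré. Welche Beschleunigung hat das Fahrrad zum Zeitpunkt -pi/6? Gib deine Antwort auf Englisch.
To find the answer, we compute 1 integral of j(t) = -162·sin(3·t). The antiderivative of jerk, with a(0) = 54, gives acceleration: a(t) = 54·cos(3·t). Using a(t) = 54·cos(3·t) and substituting t = -pi/6, we find a = 0.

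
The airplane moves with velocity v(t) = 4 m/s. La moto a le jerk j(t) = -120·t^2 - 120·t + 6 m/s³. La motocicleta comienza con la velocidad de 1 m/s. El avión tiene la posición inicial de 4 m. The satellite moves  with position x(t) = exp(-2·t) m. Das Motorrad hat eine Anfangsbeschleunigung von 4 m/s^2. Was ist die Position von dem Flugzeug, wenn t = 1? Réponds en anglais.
To find the answer, we compute 1 integral of v(t) = 4. Taking ∫v(t)dt and applying x(0) = 4, we find x(t) = 4·t + 4. Using x(t) = 4·t + 4 and substituting t = 1, we find x = 8.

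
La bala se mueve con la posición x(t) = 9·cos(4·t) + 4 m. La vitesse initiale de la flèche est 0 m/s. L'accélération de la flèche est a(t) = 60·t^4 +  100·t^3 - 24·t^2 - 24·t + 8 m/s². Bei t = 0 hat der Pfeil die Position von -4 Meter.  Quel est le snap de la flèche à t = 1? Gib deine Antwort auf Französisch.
Pour résoudre ceci, nous devons prendre 2 dérivées de notre équation de l'accélération a(t) = 60·t^4 + 100·t^3 - 24·t^2 - 24·t + 8. En prenant d/dt de a(t), nous trouvons j(t) = 240·t^3 + 300·t^2 - 48·t - 24. La dérivée du jerk donne le snap: s(t) = 720·t^2 + 600·t - 48. En utilisant s(t) = 720·t^2 + 600·t - 48 et en substituant t = 1, nous trouvons s = 1272.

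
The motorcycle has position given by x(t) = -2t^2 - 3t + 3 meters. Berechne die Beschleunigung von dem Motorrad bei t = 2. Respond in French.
En partant de la position x(t) = -2·t^2 - 3·t + 3, nous prenons 2 dérivées. En prenant d/dt de x(t), nous trouvons v(t) = -4·t - 3. La dérivée de la vitesse donne l'accélération: a(t) = -4. En utilisant a(t) = -4 et en substituant t = 2, nous trouvons a = -4.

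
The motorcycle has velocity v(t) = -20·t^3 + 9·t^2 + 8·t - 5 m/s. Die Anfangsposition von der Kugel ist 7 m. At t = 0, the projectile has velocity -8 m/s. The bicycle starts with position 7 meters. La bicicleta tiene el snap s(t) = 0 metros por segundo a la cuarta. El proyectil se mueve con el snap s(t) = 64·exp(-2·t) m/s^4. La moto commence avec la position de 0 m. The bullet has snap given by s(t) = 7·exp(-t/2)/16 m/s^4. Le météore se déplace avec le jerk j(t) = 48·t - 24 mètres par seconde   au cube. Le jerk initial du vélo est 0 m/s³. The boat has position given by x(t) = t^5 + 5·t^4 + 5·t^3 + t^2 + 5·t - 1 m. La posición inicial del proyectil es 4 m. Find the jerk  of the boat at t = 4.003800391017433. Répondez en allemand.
Wir müssen unsere Gleichung für die Position x(t) = t^5 + 5·t^4 + 5·t^3 + t^2 + 5·t - 1 3-mal ableiten. Durch Ableiten von der Position erhalten wir die Geschwindigkeit: v(t) = 5·t^4 + 20·t^3 + 15·t^2 + 2·t + 5. Die Ableitung von der Geschwindigkeit ergibt die Beschleunigung: a(t) = 20·t^3 + 60·t^2 + 30·t + 2. Die Ableitung von der Beschleunigung ergibt den Ruck: j(t) = 60·t^2 + 120·t + 30. Mit j(t) = 60·t^2 + 120·t + 30 und Einsetzen von t = 4.003800391017433, finden wir j = 1472.28110118877.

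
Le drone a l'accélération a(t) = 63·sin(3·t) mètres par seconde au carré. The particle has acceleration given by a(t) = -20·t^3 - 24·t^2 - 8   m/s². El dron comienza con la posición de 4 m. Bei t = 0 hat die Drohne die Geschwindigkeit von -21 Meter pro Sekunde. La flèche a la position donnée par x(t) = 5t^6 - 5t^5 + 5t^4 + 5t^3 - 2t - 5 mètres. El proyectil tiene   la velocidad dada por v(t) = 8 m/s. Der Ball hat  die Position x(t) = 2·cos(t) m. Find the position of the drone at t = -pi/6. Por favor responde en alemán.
Um dies zu lösen, müssen wir 2 Integrale unserer Gleichung für die Beschleunigung a(t) = 63·sin(3·t) finden. Die Stammfunktion von der Beschleunigung, mit v(0) = -21, ergibt die Geschwindigkeit: v(t) = -21·cos(3·t). Mit ∫v(t)dt und Anwendung von x(0) = 4, finden wir x(t) = 4 - 7·sin(3·t). Aus der Gleichung für die Position x(t) = 4 - 7·sin(3·t), setzen wir t = -pi/6 ein und erhalten x = 11.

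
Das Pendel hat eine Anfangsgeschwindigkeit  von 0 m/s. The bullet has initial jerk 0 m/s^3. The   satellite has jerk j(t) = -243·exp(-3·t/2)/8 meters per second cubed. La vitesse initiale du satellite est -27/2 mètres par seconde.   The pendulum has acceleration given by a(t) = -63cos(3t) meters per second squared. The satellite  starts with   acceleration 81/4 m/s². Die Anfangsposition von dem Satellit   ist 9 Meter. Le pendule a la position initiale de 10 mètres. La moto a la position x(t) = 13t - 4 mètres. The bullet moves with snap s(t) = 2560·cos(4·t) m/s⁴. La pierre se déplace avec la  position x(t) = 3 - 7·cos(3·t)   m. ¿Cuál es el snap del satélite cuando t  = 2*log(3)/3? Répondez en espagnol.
Partiendo de la sacudida j(t) = -243·exp(-3·t/2)/8, tomamos 1 derivada. Derivando la sacudida, obtenemos el snap: s(t) = 729·exp(-3·t/2)/16. Tenemos el snap s(t) = 729·exp(-3·t/2)/16. Sustituyendo t = 2*log(3)/3: s(2*log(3)/3) = 243/16.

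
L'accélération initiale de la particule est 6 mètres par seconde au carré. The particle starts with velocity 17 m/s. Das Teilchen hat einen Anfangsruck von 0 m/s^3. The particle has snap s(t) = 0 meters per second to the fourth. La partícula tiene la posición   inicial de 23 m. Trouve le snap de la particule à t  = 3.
De l'équation du snap s(t) = 0, nous substituons t = 3 pour obtenir s = 0.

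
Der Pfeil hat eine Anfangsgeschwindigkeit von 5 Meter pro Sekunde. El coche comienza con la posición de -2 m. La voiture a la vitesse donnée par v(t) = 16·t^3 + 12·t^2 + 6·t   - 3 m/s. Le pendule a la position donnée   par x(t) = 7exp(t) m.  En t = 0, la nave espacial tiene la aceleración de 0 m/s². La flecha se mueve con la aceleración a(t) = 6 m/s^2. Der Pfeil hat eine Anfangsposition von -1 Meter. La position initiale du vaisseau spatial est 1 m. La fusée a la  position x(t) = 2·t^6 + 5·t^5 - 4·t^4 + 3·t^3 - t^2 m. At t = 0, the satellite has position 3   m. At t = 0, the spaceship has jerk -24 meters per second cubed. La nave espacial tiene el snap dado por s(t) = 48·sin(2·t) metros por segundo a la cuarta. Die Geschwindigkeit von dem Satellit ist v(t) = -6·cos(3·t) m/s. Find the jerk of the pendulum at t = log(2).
To solve this, we need to take 3 derivatives of our position equation x(t) = 7·exp(t). Taking d/dt of x(t), we find v(t) = 7·exp(t). The derivative of velocity gives acceleration: a(t) = 7·exp(t). Differentiating acceleration, we get jerk: j(t) = 7·exp(t). Using j(t) = 7·exp(t) and substituting t = log(2), we find j = 14.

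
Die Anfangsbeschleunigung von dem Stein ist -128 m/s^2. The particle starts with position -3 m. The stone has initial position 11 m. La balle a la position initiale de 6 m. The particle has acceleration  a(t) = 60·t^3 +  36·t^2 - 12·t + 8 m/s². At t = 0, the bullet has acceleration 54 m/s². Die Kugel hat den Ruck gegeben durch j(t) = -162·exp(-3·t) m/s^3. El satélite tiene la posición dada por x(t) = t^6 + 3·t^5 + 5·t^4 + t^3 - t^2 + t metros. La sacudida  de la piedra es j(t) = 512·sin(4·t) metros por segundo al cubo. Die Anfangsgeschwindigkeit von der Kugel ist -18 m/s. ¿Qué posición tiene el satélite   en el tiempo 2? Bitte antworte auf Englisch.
Using x(t) = t^6 + 3·t^5 + 5·t^4 + t^3 - t^2 + t and substituting t = 2, we find x = 246.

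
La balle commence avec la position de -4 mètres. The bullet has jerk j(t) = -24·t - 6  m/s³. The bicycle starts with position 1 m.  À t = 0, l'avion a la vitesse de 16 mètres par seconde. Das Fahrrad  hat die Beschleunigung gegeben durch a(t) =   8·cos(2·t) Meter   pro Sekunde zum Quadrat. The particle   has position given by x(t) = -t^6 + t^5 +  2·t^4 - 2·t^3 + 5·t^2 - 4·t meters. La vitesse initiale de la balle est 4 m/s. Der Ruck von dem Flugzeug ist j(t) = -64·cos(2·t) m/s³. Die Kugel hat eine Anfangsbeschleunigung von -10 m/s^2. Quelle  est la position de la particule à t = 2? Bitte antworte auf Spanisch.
De la ecuación de la posición x(t) = -t^6 + t^5 + 2·t^4 - 2·t^3 + 5·t^2 - 4·t, sustituimos t = 2 para obtener x = -4.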